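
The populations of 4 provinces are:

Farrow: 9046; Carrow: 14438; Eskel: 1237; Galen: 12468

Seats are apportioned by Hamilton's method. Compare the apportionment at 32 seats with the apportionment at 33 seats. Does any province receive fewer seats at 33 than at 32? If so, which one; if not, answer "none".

none

At 32 seats: Farrow 8, Carrow 12, Eskel 1, Galen 11.
At 33 seats: Farrow 8, Carrow 13, Eskel 1, Galen 11.
No province's allocation decreased.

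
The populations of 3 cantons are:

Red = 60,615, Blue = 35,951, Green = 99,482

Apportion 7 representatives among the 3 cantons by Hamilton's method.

The standard divisor is 196048/7 ≈ 28006.857.
Standard quotas: Red 2.1643, Blue 1.2836, Green 3.5521.
Lower quotas: Red 2, Blue 1, Green 3 (sum 6, leaving 1 seat).
Remainders in descending order: Green 0.5521, Blue 0.2836, Red 0.1643.
Largest remainder: Green receives the extra seat.

Red: 2, Blue: 1, Green: 4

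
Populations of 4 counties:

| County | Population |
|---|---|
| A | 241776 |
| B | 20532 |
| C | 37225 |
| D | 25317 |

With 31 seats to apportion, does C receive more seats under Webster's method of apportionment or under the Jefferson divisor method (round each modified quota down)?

Webster

Webster: A 23, B 2, C 4, D 2.
Jefferson: A 24, B 2, C 3, D 2.
C gets 4 under Webster and 3 under Jefferson.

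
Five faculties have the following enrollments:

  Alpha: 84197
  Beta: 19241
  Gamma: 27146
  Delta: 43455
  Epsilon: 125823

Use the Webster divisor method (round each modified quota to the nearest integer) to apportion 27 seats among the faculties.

Standard divisor 299862/27 ≈ 11106; standard quotas: Alpha 7.581, Beta 1.732, Gamma 2.444, Delta 3.913, Epsilon 11.329.
Rounding to the nearest integer gives Alpha 8, Beta 2, Gamma 2, Delta 4, Epsilon 11 — total 27, matching the house size, so no adjustment is needed.

Alpha=8, Beta=2, Gamma=2, Delta=4, Epsilon=11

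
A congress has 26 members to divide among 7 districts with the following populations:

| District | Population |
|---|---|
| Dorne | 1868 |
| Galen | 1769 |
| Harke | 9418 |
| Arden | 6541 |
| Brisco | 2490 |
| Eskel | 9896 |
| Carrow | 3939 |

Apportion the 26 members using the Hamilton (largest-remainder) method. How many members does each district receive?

Dorne 1, Galen 1, Harke 7, Arden 5, Brisco 2, Eskel 7, Carrow 3

Standard divisor: 35921 ÷ 26 ≈ 1381.577.
Standard quotas: Dorne 1.3521, Galen 1.2804, Harke 6.8168, Arden 4.7344, Brisco 1.8023, Eskel 7.1628, Carrow 2.8511.
Lower quotas: Dorne 1, Galen 1, Harke 6, Arden 4, Brisco 1, Eskel 7, Carrow 2 (sum 22, leaving 4 seats).
Remainders in descending order: Carrow 0.8511, Harke 0.8168, Brisco 0.8023, Arden 0.7344, Dorne 0.3521, Galen 0.2804, Eskel 0.1628.
Largest remainders: Carrow, Harke, Brisco, Arden receive the extra seats.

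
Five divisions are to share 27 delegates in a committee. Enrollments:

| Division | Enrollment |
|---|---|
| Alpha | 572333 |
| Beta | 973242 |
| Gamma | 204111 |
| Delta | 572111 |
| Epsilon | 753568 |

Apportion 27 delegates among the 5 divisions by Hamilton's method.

The standard divisor is 3075365/27 ≈ 113902.407.
Standard quotas: Alpha 5.0248, Beta 8.5445, Gamma 1.7920, Delta 5.0228, Epsilon 6.6159.
Lower quotas: Alpha 5, Beta 8, Gamma 1, Delta 5, Epsilon 6 (sum 25, leaving 2 seats).
Remainders in descending order: Gamma 0.7920, Epsilon 0.6159, Beta 0.5445, Alpha 0.0248, Delta 0.0228.
The surplus seats go to Gamma, Epsilon.

Alpha=5, Beta=8, Gamma=2, Delta=5, Epsilon=7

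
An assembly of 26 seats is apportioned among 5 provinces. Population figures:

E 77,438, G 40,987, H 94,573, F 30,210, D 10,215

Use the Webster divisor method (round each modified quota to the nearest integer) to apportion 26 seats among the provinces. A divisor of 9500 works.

With modified divisor 9500: modified quotas E 8.151, G 4.314, H 9.955, F 3.180, D 1.075.
Rounding to the nearest integer: E 8, G 4, H 10, F 3, D 1 (total 26).

E 8, G 4, H 10, F 3, D 1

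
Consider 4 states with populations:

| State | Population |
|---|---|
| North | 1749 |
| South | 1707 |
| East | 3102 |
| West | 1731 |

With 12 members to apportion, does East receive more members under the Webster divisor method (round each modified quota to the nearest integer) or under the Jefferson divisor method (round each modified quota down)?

Jefferson

Webster: North 3, South 2, East 4, West 3.
Jefferson: North 3, South 2, East 5, West 2.
East gets 4 under Webster and 5 under Jefferson.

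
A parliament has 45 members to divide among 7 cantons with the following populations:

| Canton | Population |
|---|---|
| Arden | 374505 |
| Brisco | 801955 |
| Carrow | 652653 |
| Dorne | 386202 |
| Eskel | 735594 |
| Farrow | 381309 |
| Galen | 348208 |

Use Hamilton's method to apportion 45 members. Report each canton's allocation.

Arden: 4, Brisco: 10, Carrow: 8, Dorne: 5, Eskel: 9, Farrow: 5, Galen: 4

The standard divisor is 3680426/45 ≈ 81787.244.
Standard quotas: Arden 4.5790, Brisco 9.8054, Carrow 7.9799, Dorne 4.7220, Eskel 8.9940, Farrow 4.6622, Galen 4.2575.
Lower quotas: Arden 4, Brisco 9, Carrow 7, Dorne 4, Eskel 8, Farrow 4, Galen 4 (sum 40, leaving 5 seats).
Remainders in descending order: Eskel 0.9940, Carrow 0.9799, Brisco 0.8054, Dorne 0.7220, Farrow 0.6622, Arden 0.5790, Galen 0.2575.
Largest remainders: Eskel, Carrow, Brisco, Dorne, Farrow receive the extra seats.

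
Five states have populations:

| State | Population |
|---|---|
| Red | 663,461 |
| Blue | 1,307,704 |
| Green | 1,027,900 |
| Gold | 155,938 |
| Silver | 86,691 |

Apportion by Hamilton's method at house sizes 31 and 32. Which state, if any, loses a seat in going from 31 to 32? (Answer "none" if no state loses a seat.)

none

At 31 seats: Red 6, Blue 13, Green 10, Gold 1, Silver 1.
At 32 seats: Red 7, Blue 13, Green 10, Gold 1, Silver 1.
No state's allocation decreased.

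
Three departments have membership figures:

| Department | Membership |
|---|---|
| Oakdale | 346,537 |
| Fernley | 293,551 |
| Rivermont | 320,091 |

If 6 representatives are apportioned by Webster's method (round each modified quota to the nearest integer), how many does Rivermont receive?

2

Standard divisor 960179/6 ≈ 160029.833; standard quotas: Oakdale 2.165, Fernley 1.834, Rivermont 2.000.
Rounding to the nearest integer gives Oakdale 2, Fernley 2, Rivermont 2 — total 6, matching the house size, so no adjustment is needed.
Rivermont receives 2.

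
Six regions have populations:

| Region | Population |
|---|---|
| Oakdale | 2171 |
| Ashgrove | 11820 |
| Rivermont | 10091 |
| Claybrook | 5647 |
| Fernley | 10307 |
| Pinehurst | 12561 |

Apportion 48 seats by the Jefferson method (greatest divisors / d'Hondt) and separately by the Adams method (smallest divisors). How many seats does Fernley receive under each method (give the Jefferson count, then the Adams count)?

9 and 10

Jefferson: Oakdale 2, Ashgrove 11, Rivermont 9, Claybrook 5, Fernley 9, Pinehurst 12.
Adams: Oakdale 2, Ashgrove 11, Rivermont 9, Claybrook 5, Fernley 10, Pinehurst 11.
Fernley gets 9 under Jefferson and 10 under Adams.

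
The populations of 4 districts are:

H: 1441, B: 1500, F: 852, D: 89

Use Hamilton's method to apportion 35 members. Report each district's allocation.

Total 3882; standard divisor 3882/35 ≈ 110.914.
Standard quotas: H 12.992, B 13.524, F 7.682, D 0.802.
Lower quotas: H 12, B 13, F 7, D 0 (sum 32, leaving 3 seats).
Remainders in descending order: H 0.992, D 0.802, F 0.682, B 0.524.
The surplus seats go to H, D, F.

H: 13; B: 13; F: 8; D: 1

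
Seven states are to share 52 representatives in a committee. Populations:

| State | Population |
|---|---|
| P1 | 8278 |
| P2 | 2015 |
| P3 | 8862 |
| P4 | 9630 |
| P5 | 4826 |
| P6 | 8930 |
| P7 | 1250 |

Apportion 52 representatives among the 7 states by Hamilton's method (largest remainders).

Total 43791; standard divisor 43791/52 ≈ 842.135.
Standard quotas: P1 9.8298, P2 2.3927, P3 10.5233, P4 11.4352, P5 5.7307, P6 10.6040, P7 1.4843.
Lower quotas: P1 9, P2 2, P3 10, P4 11, P5 5, P6 10, P7 1 (sum 48, leaving 4 seats).
Remainders in descending order: P1 0.8298, P5 0.7307, P6 0.6040, P3 0.5233, P7 0.4843, P4 0.4352, P2 0.3927.
Largest remainders: P1, P5, P6, P3 receive the extra seats.

P1 10, P2 2, P3 11, P4 11, P5 6, P6 11, P7 1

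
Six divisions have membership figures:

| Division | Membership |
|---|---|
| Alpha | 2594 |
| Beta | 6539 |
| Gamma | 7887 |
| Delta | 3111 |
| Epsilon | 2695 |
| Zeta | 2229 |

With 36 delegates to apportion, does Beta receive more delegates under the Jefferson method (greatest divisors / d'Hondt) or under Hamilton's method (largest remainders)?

Jefferson

Jefferson: Alpha 3, Beta 10, Gamma 12, Delta 4, Epsilon 4, Zeta 3.
Hamilton: Alpha 4, Beta 9, Gamma 11, Delta 5, Epsilon 4, Zeta 3.
Beta gets 10 under Jefferson and 9 under Hamilton.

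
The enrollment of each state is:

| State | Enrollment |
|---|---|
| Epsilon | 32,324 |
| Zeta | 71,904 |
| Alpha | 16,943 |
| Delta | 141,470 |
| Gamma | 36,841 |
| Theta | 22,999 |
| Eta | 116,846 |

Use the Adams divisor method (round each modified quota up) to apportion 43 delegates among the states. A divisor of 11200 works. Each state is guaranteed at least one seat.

Epsilon: 3, Zeta: 7, Alpha: 2, Delta: 13, Gamma: 4, Theta: 3, Eta: 11

With modified divisor 11200: modified quotas Epsilon 2.886, Zeta 6.420, Alpha 1.513, Delta 12.631, Gamma 3.289, Theta 2.053, Eta 10.433.
Rounding up: Epsilon 3, Zeta 7, Alpha 2, Delta 13, Gamma 4, Theta 3, Eta 11 (total 43).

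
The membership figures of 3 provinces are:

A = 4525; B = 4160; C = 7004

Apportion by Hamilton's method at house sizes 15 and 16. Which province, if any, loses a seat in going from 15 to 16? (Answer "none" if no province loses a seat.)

At 15 seats: A 4, B 4, C 7.
At 16 seats: A 5, B 4, C 7.
No province's allocation decreased.

none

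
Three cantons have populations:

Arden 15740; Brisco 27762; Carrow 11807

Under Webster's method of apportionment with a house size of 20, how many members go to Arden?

6

Standard divisor 55309/20 ≈ 2765.45; standard quotas: Arden 5.692, Brisco 10.039, Carrow 4.269.
Rounding to the nearest integer gives Arden 6, Brisco 10, Carrow 4 — total 20, matching the house size, so no adjustment is needed.
Arden receives 6.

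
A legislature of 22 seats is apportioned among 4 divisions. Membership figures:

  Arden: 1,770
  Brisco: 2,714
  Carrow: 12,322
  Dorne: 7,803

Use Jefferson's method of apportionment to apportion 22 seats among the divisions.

Arden 1, Brisco 2, Carrow 12, Dorne 7

Standard divisor 24609/22 ≈ 1118.591; standard quotas: Arden 1.582, Brisco 2.426, Carrow 11.016, Dorne 6.976.
Rounding down gives 1, 2, 11, 6 = 20 seats, so the divisor must be adjusted.
With modified divisor 1000: modified quotas Arden 1.770, Brisco 2.714, Carrow 12.322, Dorne 7.803.
Rounding down: Arden 1, Brisco 2, Carrow 12, Dorne 7 (total 22).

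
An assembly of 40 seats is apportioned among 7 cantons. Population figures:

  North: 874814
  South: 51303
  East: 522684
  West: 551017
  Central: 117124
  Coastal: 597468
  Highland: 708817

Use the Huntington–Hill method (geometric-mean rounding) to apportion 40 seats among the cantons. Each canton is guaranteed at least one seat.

North 10, South 1, East 6, West 7, Central 1, Coastal 7, Highland 8

With divisor 84279: modified quotas North 10.380, South 0.609, East 6.202, West 6.538, Central 1.390, Coastal 7.089, Highland 8.410.
Geometric-mean thresholds: North √(10·11)=10.488, South (min 1), East √(6·7)=6.481, West √(6·7)=6.481, Central √(1·2)=1.414, Coastal √(7·8)=7.483, Highland √(8·9)=8.485.
Each quota rounded against its threshold gives North 10, South 1, East 6, West 7, Central 1, Coastal 7, Highland 8 (total 40).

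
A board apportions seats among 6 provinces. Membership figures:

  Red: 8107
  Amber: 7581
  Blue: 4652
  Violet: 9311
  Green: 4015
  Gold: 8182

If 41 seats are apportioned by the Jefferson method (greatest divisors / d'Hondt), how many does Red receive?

8

Standard divisor 41848/41 ≈ 1020.683; standard quotas: Red 7.943, Amber 7.427, Blue 4.558, Violet 9.122, Green 3.934, Gold 8.016.
Rounding down gives 7, 7, 4, 9, 3, 8 = 38 seats, so the divisor must be adjusted.
With modified divisor 940: modified quotas Red 8.624, Amber 8.065, Blue 4.949, Violet 9.905, Green 4.271, Gold 8.704.
Rounding down: Red 8, Amber 8, Blue 4, Violet 9, Green 4, Gold 8 (total 41).
Red receives 8.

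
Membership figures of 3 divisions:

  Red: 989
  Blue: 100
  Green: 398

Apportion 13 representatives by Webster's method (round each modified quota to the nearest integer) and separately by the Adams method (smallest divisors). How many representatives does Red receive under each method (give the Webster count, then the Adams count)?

9 and 8

Webster: Red 9, Blue 1, Green 3.
Adams: Red 8, Blue 1, Green 4.
Red gets 9 under Webster and 8 under Adams.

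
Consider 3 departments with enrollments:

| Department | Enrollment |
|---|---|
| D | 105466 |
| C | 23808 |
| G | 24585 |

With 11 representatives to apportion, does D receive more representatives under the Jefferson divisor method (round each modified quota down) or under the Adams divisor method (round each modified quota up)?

Jefferson: D 8, C 1, G 2.
Adams: D 7, C 2, G 2.
D gets 8 under Jefferson and 7 under Adams.

Jefferson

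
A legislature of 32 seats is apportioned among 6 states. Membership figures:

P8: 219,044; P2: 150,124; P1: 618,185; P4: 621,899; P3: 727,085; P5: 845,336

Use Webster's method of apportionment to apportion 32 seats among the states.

P8=2, P2=2, P1=6, P4=6, P3=7, P5=9

Standard divisor 3181673/32 ≈ 99427.281; standard quotas: P8 2.203, P2 1.510, P1 6.217, P4 6.255, P3 7.313, P5 8.502.
Rounding to the nearest integer gives P8 2, P2 2, P1 6, P4 6, P3 7, P5 9 — total 32, matching the house size, so no adjustment is needed.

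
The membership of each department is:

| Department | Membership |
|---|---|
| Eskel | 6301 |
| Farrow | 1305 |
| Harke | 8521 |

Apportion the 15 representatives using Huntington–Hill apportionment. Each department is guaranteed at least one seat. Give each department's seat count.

With divisor 1071: modified quotas Eskel 5.883, Farrow 1.218, Harke 7.956.
Geometric-mean thresholds: Eskel √(5·6)=5.477, Farrow √(1·2)=1.414, Harke √(7·8)=7.483.
Each quota rounded against its threshold gives Eskel 6, Farrow 1, Harke 8 (total 15).

Eskel=6, Farrow=1, Harke=8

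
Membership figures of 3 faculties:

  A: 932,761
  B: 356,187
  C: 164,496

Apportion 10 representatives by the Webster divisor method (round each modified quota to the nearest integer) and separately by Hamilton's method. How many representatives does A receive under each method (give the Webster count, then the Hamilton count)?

Webster: A 7, B 2, C 1.
Hamilton: A 6, B 3, C 1.
A gets 7 under Webster and 6 under Hamilton.

7 and 6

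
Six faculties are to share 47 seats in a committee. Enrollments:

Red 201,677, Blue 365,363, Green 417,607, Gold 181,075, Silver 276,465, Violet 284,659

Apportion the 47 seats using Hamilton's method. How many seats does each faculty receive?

Red 5; Blue 10; Green 11; Gold 5; Silver 8; Violet 8

The standard divisor is 1726846/47 ≈ 36741.404.
Standard quotas: Red 5.4891, Blue 9.9442, Green 11.3661, Gold 4.9284, Silver 7.5246, Violet 7.7476.
Lower quotas: Red 5, Blue 9, Green 11, Gold 4, Silver 7, Violet 7 (sum 43, leaving 4 seats).
Remainders in descending order: Blue 0.9442, Gold 0.9284, Violet 0.7476, Silver 0.5246, Red 0.4891, Green 0.3661.
Largest remainders: Blue, Gold, Violet, Silver receive the extra seats.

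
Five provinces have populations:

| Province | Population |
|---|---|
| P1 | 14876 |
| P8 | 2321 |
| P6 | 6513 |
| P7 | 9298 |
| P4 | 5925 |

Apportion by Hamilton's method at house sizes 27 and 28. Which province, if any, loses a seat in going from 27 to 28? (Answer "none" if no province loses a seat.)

At 27 seats: P1 10, P8 2, P6 5, P7 6, P4 4.
At 28 seats: P1 11, P8 1, P6 5, P7 7, P4 4.
P8 drops from 2 to 1.

P8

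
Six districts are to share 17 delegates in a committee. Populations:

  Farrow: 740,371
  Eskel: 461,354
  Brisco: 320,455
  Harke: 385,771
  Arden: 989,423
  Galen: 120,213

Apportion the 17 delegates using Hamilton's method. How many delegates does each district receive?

Farrow 4; Eskel 3; Brisco 2; Harke 2; Arden 5; Galen 1

The standard divisor is 3017587/17 ≈ 177505.118.
Standard quotas: Farrow 4.1710, Eskel 2.5991, Brisco 1.8053, Harke 2.1733, Arden 5.5741, Galen 0.6772.
Lower quotas: Farrow 4, Eskel 2, Brisco 1, Harke 2, Arden 5, Galen 0 (sum 14, leaving 3 seats).
Remainders in descending order: Brisco 0.8053, Galen 0.6772, Eskel 0.5991, Arden 0.5741, Harke 0.1733, Farrow 0.1710.
The surplus seats go to Brisco, Galen, Eskel.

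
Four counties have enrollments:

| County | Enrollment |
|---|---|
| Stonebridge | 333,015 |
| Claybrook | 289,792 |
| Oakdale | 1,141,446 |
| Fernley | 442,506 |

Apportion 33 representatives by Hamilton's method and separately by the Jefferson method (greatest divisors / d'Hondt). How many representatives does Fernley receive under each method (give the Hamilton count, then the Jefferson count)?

7 and 6

Hamilton: Stonebridge 5, Claybrook 4, Oakdale 17, Fernley 7.
Jefferson: Stonebridge 5, Claybrook 4, Oakdale 18, Fernley 6.
Fernley gets 7 under Hamilton and 6 under Jefferson.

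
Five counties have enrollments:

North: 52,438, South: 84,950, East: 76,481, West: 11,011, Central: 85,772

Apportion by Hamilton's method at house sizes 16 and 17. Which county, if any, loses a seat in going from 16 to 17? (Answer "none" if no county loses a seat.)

West

At 16 seats: North 3, South 4, East 4, West 1, Central 4.
At 17 seats: North 3, South 5, East 4, West 0, Central 5.
West drops from 1 to 0.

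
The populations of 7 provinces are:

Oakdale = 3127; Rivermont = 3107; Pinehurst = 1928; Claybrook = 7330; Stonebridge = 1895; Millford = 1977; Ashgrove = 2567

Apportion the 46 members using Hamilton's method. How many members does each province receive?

Standard divisor: 21931 ÷ 46 ≈ 476.761.
Standard quotas: Oakdale 6.5588, Rivermont 6.5169, Pinehurst 4.0440, Claybrook 15.3746, Stonebridge 3.9747, Millford 4.1467, Ashgrove 5.3843.
Lower quotas: Oakdale 6, Rivermont 6, Pinehurst 4, Claybrook 15, Stonebridge 3, Millford 4, Ashgrove 5 (sum 43, leaving 3 seats).
Remainders in descending order: Stonebridge 0.9747, Oakdale 0.5588, Rivermont 0.5169, Ashgrove 0.3843, Claybrook 0.3746, Millford 0.1467, Pinehurst 0.0440.
Largest remainders: Stonebridge, Oakdale, Rivermont receive the extra seats.

Oakdale 7; Rivermont 7; Pinehurst 4; Claybrook 15; Stonebridge 4; Millford 4; Ashgrove 5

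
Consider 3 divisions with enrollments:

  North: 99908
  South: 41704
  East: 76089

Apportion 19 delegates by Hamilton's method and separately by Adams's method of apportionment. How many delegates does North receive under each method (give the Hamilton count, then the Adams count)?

9 and 8

Hamilton: North 9, South 3, East 7.
Adams: North 8, South 4, East 7.
North gets 9 under Hamilton and 8 under Adams.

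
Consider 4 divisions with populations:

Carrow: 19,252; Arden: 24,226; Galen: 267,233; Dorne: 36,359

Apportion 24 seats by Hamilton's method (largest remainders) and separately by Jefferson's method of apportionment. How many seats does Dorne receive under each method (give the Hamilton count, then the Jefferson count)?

3 and 2

Hamilton: Carrow 1, Arden 2, Galen 18, Dorne 3.
Jefferson: Carrow 1, Arden 1, Galen 20, Dorne 2.
Dorne gets 3 under Hamilton and 2 under Jefferson.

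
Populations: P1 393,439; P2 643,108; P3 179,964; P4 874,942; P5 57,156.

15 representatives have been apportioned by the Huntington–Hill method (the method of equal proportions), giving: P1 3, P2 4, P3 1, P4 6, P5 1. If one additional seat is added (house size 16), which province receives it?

P2

Priority for the next seat is population ÷ (√(s·(s+1))).
Priorities: P1 113576.056, P2 143803.320, P3 127253.765, P4 135006.482, P5 40415.395.
Highest priority: P2.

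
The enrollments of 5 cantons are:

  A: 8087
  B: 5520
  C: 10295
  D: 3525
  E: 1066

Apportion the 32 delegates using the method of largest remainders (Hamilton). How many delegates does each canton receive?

A 9, B 6, C 12, D 4, E 1

The standard divisor is 28493/32 ≈ 890.406.
Standard quotas: A 9.0824, B 6.1994, C 11.5621, D 3.9589, E 1.1972.
Lower quotas: A 9, B 6, C 11, D 3, E 1 (sum 30, leaving 2 seats).
Remainders in descending order: D 0.9589, C 0.5621, B 0.1994, E 0.1972, A 0.0824.
The surplus seats go to D, C.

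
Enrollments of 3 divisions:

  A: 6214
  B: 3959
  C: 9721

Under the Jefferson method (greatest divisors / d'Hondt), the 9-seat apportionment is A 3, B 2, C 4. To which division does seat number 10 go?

Priority for the next seat is population ÷ (current seats + 1).
Priorities: A 1553.500, B 1319.667, C 1944.200.
Highest priority: C.

C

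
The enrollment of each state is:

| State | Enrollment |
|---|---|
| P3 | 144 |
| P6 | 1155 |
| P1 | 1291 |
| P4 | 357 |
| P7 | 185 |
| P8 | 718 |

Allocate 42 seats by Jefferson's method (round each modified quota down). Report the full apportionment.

P3=1; P6=13; P1=14; P4=4; P7=2; P8=8

Standard divisor 3850/42 ≈ 91.667; standard quotas: P3 1.571, P6 12.600, P1 14.084, P4 3.895, P7 2.018, P8 7.833.
Rounding down gives 1, 12, 14, 3, 2, 7 = 39 seats, so the divisor must be adjusted.
With modified divisor 87: modified quotas P3 1.655, P6 13.276, P1 14.839, P4 4.103, P7 2.126, P8 8.253.
Rounding down: P3 1, P6 13, P1 14, P4 4, P7 2, P8 8 (total 42).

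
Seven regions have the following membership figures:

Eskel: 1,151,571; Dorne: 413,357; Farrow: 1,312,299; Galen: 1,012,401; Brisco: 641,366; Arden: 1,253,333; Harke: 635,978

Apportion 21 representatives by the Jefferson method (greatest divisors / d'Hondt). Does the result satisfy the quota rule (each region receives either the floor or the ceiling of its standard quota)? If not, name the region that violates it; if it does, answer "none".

Standard quotas: Eskel 3.767, Dorne 1.352, Farrow 4.292, Galen 3.311, Brisco 2.098, Arden 4.099, Harke 2.080.
Jefferson allocation: Eskel 4, Dorne 1, Farrow 5, Galen 3, Brisco 2, Arden 4, Harke 2.
Every allocation lies between the lower and upper quota.

none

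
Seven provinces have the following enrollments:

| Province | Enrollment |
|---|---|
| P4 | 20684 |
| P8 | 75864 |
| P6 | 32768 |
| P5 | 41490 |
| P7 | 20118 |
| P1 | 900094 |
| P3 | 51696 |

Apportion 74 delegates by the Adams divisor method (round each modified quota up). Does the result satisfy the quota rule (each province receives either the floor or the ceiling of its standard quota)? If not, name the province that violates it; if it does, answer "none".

Standard quotas: P4 1.339, P8 4.913, P6 2.122, P5 2.687, P7 1.303, P1 58.288, P3 3.348.
Adams allocation: P4 2, P8 5, P6 3, P5 3, P7 2, P1 55, P3 4.
P1 has quota 58.288 (lower 58, upper 59) but receives 55 — outside the quota interval.

P1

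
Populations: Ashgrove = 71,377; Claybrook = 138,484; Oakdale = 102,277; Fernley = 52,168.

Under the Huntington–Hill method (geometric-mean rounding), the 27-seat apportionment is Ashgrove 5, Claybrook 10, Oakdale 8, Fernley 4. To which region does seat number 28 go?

Priority for the next seat is population ÷ (√(s·(s+1))).
Priorities: Ashgrove 13031.598, Claybrook 13203.931, Oakdale 12053.460, Fernley 11665.119.
Highest priority: Claybrook.

Claybrook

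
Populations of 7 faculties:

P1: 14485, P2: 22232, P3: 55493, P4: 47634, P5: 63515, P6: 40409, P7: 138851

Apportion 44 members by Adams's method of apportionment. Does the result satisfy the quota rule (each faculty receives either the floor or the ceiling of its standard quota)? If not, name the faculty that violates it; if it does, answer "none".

none

Standard quotas: P1 1.666, P2 2.557, P3 6.382, P4 5.478, P5 7.304, P6 4.647, P7 15.967.
Adams allocation: P1 2, P2 3, P3 6, P4 6, P5 7, P6 5, P7 15.
Every allocation lies between the lower and upper quota.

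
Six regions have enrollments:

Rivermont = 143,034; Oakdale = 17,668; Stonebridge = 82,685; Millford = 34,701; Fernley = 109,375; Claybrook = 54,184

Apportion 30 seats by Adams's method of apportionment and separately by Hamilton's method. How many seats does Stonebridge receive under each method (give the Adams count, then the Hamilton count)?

5 and 6

Adams: Rivermont 9, Oakdale 2, Stonebridge 5, Millford 3, Fernley 7, Claybrook 4.
Hamilton: Rivermont 10, Oakdale 1, Stonebridge 6, Millford 2, Fernley 7, Claybrook 4.
Stonebridge gets 5 under Adams and 6 under Hamilton.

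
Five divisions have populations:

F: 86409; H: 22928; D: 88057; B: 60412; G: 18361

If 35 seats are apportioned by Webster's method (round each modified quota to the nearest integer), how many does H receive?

3

Standard divisor 276167/35 ≈ 7890.486; standard quotas: F 10.951, H 2.906, D 11.160, B 7.656, G 2.327.
Rounding to the nearest integer gives F 11, H 3, D 11, B 8, G 2 — total 35, matching the house size, so no adjustment is needed.
H receives 3.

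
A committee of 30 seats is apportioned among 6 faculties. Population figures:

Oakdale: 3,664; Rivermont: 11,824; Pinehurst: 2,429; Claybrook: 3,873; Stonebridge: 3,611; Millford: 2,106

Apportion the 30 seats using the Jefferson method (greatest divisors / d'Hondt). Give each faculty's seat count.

Standard divisor 27507/30 ≈ 916.9; standard quotas: Oakdale 3.996, Rivermont 12.896, Pinehurst 2.649, Claybrook 4.224, Stonebridge 3.938, Millford 2.297.
Rounding down gives 3, 12, 2, 4, 3, 2 = 26 seats, so the divisor must be adjusted.
With modified divisor 830: modified quotas Oakdale 4.414, Rivermont 14.246, Pinehurst 2.927, Claybrook 4.666, Stonebridge 4.351, Millford 2.537.
Rounding down: Oakdale 4, Rivermont 14, Pinehurst 2, Claybrook 4, Stonebridge 4, Millford 2 (total 30).

Oakdale 4; Rivermont 14; Pinehurst 2; Claybrook 4; Stonebridge 4; Millford 2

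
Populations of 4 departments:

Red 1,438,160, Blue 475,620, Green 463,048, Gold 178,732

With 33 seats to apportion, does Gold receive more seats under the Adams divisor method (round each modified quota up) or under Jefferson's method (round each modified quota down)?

Adams

Adams: Red 18, Blue 6, Green 6, Gold 3.
Jefferson: Red 19, Blue 6, Green 6, Gold 2.
Gold gets 3 under Adams and 2 under Jefferson.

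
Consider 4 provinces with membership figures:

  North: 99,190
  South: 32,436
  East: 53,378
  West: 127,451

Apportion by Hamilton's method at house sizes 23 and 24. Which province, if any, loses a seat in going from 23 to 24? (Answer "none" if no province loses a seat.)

At 23 seats: North 7, South 3, East 4, West 9.
At 24 seats: North 8, South 2, East 4, West 10.
South drops from 3 to 2.

South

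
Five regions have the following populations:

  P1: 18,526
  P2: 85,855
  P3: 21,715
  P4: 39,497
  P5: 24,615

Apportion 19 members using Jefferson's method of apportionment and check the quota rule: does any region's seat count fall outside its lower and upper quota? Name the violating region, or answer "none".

none

Standard quotas: P1 1.851, P2 8.576, P3 2.169, P4 3.945, P5 2.459.
Jefferson allocation: P1 2, P2 9, P3 2, P4 4, P5 2.
Every allocation lies between the lower and upper quota.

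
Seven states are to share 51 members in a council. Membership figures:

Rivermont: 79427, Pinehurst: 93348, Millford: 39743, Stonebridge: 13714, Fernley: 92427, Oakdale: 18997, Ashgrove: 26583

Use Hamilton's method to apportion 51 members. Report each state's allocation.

Rivermont=11, Pinehurst=13, Millford=5, Stonebridge=2, Fernley=13, Oakdale=3, Ashgrove=4

The standard divisor is 364239/51 ≈ 7141.941.
Standard quotas: Rivermont 11.1212, Pinehurst 13.0704, Millford 5.5647, Stonebridge 1.9202, Fernley 12.9414, Oakdale 2.6599, Ashgrove 3.7221.
Lower quotas: Rivermont 11, Pinehurst 13, Millford 5, Stonebridge 1, Fernley 12, Oakdale 2, Ashgrove 3 (sum 47, leaving 4 seats).
Remainders in descending order: Fernley 0.9414, Stonebridge 0.9202, Ashgrove 0.7221, Oakdale 0.6599, Millford 0.5647, Rivermont 0.1212, Pinehurst 0.0704.
Largest remainders: Fernley, Stonebridge, Ashgrove, Oakdale receive the extra seats.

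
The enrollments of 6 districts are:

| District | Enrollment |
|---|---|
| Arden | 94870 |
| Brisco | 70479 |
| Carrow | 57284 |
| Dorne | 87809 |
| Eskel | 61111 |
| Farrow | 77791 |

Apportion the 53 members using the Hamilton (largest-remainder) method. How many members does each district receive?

Arden=11, Brisco=8, Carrow=7, Dorne=11, Eskel=7, Farrow=9

The standard divisor is 449344/53 ≈ 8478.189.
Standard quotas: Arden 11.1899, Brisco 8.3130, Carrow 6.7566, Dorne 10.3570, Eskel 7.2080, Farrow 9.1754.
Lower quotas: Arden 11, Brisco 8, Carrow 6, Dorne 10, Eskel 7, Farrow 9 (sum 51, leaving 2 seats).
Remainders in descending order: Carrow 0.7566, Dorne 0.3570, Brisco 0.3130, Eskel 0.2080, Arden 0.1899, Farrow 0.1754.
The surplus seats go to Carrow, Dorne.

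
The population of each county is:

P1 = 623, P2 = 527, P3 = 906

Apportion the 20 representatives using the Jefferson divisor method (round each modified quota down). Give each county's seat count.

Standard divisor 2056/20 ≈ 102.8; standard quotas: P1 6.060, P2 5.126, P3 8.813.
Rounding down gives 6, 5, 8 = 19 seats, so the divisor must be adjusted.
With modified divisor 100: modified quotas P1 6.230, P2 5.270, P3 9.060.
Rounding down: P1 6, P2 5, P3 9 (total 20).

P1 6, P2 5, P3 9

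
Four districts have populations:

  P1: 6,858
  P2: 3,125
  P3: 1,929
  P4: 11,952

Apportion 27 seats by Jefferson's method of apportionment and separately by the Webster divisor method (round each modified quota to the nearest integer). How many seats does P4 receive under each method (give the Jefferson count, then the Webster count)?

Jefferson: P1 8, P2 3, P3 2, P4 14.
Webster: P1 8, P2 4, P3 2, P4 13.
P4 gets 14 under Jefferson and 13 under Webster.

14 and 13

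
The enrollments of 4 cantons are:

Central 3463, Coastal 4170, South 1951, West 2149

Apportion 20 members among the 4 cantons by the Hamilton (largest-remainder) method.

Central: 6; Coastal: 7; South: 3; West: 4

The standard divisor is 11733/20 ≈ 586.65.
Standard quotas: Central 5.903, Coastal 7.108, South 3.326, West 3.663.
Lower quotas: Central 5, Coastal 7, South 3, West 3 (sum 18, leaving 2 seats).
Remainders in descending order: Central 0.903, West 0.663, South 0.326, Coastal 0.108.
The surplus seats go to Central, West.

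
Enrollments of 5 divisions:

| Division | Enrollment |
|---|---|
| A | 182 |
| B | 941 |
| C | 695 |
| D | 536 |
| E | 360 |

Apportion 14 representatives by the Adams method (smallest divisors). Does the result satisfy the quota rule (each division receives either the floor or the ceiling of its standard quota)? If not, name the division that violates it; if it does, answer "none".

none

Standard quotas: A 0.939, B 4.854, C 3.585, D 2.765, E 1.857.
Adams allocation: A 1, B 5, C 3, D 3, E 2.
Every allocation lies between the lower and upper quota.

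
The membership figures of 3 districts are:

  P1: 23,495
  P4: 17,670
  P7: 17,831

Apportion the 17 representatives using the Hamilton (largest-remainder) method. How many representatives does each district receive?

P1 7, P4 5, P7 5

Standard divisor: 58996 ÷ 17 ≈ 3470.353.
Standard quotas: P1 6.7702, P4 5.0917, P7 5.1381.
Lower quotas: P1 6, P4 5, P7 5 (sum 16, leaving 1 seat).
Remainders in descending order: P1 0.7702, P7 0.1381, P4 0.0917.
The surplus seat goes to P1.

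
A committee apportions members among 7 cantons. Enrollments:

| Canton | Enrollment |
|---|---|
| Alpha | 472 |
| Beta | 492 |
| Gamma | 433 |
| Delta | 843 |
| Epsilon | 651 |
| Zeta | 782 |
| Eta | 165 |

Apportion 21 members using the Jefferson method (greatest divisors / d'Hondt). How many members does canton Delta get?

5

Standard divisor 3838/21 ≈ 182.762; standard quotas: Alpha 2.583, Beta 2.692, Gamma 2.369, Delta 4.613, Epsilon 3.562, Zeta 4.279, Eta 0.903.
Rounding down gives 2, 2, 2, 4, 3, 4, 0 = 17 seats, so the divisor must be adjusted.
With modified divisor 160: modified quotas Alpha 2.950, Beta 3.075, Gamma 2.706, Delta 5.269, Epsilon 4.069, Zeta 4.888, Eta 1.031.
Rounding down: Alpha 2, Beta 3, Gamma 2, Delta 5, Epsilon 4, Zeta 4, Eta 1 (total 21).
Delta receives 5.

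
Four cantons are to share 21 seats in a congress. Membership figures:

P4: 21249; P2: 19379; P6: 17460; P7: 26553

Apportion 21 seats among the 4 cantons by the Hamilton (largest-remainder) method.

P4 5; P2 5; P6 4; P7 7

The standard divisor is 84641/21 ≈ 4030.524.
Standard quotas: P4 5.2720, P2 4.8081, P6 4.3319, P7 6.5880.
Lower quotas: P4 5, P2 4, P6 4, P7 6 (sum 19, leaving 2 seats).
Remainders in descending order: P2 0.8081, P7 0.5880, P6 0.3319, P4 0.2720.
The surplus seats go to P2, P7.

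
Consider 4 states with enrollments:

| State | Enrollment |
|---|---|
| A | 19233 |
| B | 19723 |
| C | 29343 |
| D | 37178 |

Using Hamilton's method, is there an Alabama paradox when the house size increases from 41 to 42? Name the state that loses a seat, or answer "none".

A

At 41 seats: A 8, B 8, C 11, D 14.
At 42 seats: A 7, B 8, C 12, D 15.
A drops from 8 to 7.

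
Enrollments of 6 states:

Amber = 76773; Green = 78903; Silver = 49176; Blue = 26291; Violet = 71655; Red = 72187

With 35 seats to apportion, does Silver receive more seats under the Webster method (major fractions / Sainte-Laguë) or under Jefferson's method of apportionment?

Webster: Amber 7, Green 7, Silver 5, Blue 2, Violet 7, Red 7.
Jefferson: Amber 7, Green 8, Silver 4, Blue 2, Violet 7, Red 7.
Silver gets 5 under Webster and 4 under Jefferson.

Webster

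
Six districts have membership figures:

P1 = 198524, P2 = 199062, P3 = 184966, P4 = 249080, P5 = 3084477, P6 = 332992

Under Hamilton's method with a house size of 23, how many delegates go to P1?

1

Standard divisor: 4249101 ÷ 23 ≈ 184743.522.
Standard quotas: P1 1.0746, P2 1.0775, P3 1.0012, P4 1.3482, P5 16.6960, P6 1.8025.
Lower quotas: P1 1, P2 1, P3 1, P4 1, P5 16, P6 1 (sum 21, leaving 2 seats).
Remainders in descending order: P6 0.8025, P5 0.6960, P4 0.3482, P2 0.0775, P1 0.0746, P3 0.0012.
Largest remainders: P6, P5 receive the extra seats.
P1 receives 1.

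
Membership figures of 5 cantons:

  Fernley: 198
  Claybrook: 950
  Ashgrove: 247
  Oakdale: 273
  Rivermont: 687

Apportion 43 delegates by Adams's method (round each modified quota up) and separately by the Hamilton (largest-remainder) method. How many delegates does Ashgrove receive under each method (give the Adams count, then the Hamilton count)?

Adams: Fernley 4, Claybrook 17, Ashgrove 5, Oakdale 5, Rivermont 12.
Hamilton: Fernley 4, Claybrook 17, Ashgrove 4, Oakdale 5, Rivermont 13.
Ashgrove gets 5 under Adams and 4 under Hamilton.

5 and 4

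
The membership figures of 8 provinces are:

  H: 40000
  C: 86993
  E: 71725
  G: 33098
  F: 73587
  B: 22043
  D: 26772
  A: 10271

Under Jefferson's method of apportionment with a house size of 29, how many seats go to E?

6

Standard divisor 364489/29 ≈ 12568.586; standard quotas: H 3.183, C 6.921, E 5.707, G 2.633, F 5.855, B 1.754, D 2.130, A 0.817.
Rounding down gives 3, 6, 5, 2, 5, 1, 2, 0 = 24 seats, so the divisor must be adjusted.
With modified divisor 10903.6: modified quotas H 3.669, C 7.978, E 6.578, G 3.036, F 6.749, B 2.022, D 2.455, A 0.942.
Rounding down: H 3, C 7, E 6, G 3, F 6, B 2, D 2, A 0 (total 29).
E receives 6.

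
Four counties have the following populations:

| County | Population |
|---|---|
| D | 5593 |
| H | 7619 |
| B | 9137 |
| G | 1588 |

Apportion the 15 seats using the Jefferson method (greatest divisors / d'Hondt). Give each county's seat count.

Standard divisor 23937/15 ≈ 1595.8; standard quotas: D 3.505, H 4.774, B 5.726, G 0.995.
Rounding down gives 3, 4, 5, 0 = 12 seats, so the divisor must be adjusted.
With modified divisor 1500: modified quotas D 3.729, H 5.079, B 6.091, G 1.059.
Rounding down: D 3, H 5, B 6, G 1 (total 15).

D 3, H 5, B 6, G 1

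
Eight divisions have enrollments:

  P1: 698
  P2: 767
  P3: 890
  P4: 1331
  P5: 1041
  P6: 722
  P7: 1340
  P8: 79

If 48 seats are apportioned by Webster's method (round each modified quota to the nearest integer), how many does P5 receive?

Standard divisor 6868/48 ≈ 143.083; standard quotas: P1 4.878, P2 5.361, P3 6.220, P4 9.302, P5 7.275, P6 5.046, P7 9.365, P8 0.552.
Rounding to the nearest integer gives 5, 5, 6, 9, 7, 5, 9, 1 = 47 seats, so the divisor must be adjusted.
With modified divisor 140.6: modified quotas P1 4.964, P2 5.455, P3 6.330, P4 9.467, P5 7.404, P6 5.135, P7 9.531, P8 0.562.
Rounding to the nearest integer: P1 5, P2 5, P3 6, P4 9, P5 7, P6 5, P7 10, P8 1 (total 48).
P5 receives 7.

7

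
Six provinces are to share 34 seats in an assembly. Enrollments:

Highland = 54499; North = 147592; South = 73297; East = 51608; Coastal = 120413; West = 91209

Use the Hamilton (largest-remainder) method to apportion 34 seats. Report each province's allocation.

Highland=3, North=9, South=5, East=3, Coastal=8, West=6

The standard divisor is 538618/34 ≈ 15841.706.
Standard quotas: Highland 3.4402, North 9.3167, South 4.6268, East 3.2577, Coastal 7.6010, West 5.7575.
Lower quotas: Highland 3, North 9, South 4, East 3, Coastal 7, West 5 (sum 31, leaving 3 seats).
Remainders in descending order: West 0.7575, South 0.6268, Coastal 0.6010, Highland 0.4402, North 0.3167, East 0.2577.
Largest remainders: West, South, Coastal receive the extra seats.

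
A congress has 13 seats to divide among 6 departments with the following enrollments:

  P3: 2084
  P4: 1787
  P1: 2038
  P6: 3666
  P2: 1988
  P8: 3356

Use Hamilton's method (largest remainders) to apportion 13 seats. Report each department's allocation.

Standard divisor: 14919 ÷ 13 ≈ 1147.615.
Standard quotas: P3 1.816, P4 1.557, P1 1.776, P6 3.194, P2 1.732, P8 2.924.
Lower quotas: P3 1, P4 1, P1 1, P6 3, P2 1, P8 2 (sum 9, leaving 4 seats).
Remainders in descending order: P8 0.924, P3 0.816, P1 0.776, P2 0.732, P4 0.557, P6 0.194.
The surplus seats go to P8, P3, P1, P2.

P3 2; P4 1; P1 2; P6 3; P2 2; P8 3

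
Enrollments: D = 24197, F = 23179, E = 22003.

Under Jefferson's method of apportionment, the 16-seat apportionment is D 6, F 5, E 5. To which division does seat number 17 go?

F

Priority for the next seat is population ÷ (current seats + 1).
Priorities: D 3456.714, F 3863.167, E 3667.167.
Highest priority: F.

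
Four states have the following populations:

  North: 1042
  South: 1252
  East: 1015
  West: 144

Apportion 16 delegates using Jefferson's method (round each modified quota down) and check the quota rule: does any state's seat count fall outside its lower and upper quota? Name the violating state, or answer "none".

Standard quotas: North 4.828, South 5.801, East 4.703, West 0.667.
Jefferson allocation: North 5, South 6, East 5, West 0.
Every allocation lies between the lower and upper quota.

none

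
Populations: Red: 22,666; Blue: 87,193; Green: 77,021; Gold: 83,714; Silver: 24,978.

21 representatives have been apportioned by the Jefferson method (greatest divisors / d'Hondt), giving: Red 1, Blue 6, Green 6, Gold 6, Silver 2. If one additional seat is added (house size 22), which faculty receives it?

Blue

Priority for the next seat is population ÷ (current seats + 1).
Priorities: Red 11333.000, Blue 12456.143, Green 11003.000, Gold 11959.143, Silver 8326.000.
Highest priority: Blue.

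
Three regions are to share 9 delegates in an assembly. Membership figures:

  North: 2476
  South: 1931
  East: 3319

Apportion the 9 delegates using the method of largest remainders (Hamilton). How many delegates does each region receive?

Total 7726; standard divisor 7726/9 ≈ 858.444.
Standard quotas: North 2.884, South 2.249, East 3.866.
Lower quotas: North 2, South 2, East 3 (sum 7, leaving 2 seats).
Remainders in descending order: North 0.884, East 0.866, South 0.249.
Largest remainders: North, East receive the extra seats.

North: 3, South: 2, East: 4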